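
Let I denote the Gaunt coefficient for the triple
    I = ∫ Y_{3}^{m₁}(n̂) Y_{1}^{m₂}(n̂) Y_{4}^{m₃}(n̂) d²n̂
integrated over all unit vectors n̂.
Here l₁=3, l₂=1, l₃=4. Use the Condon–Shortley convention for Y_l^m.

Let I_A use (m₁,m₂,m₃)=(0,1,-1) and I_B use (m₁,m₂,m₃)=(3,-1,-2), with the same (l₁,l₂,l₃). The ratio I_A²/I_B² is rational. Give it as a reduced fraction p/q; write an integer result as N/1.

10/1

l's match ⇒ only the (l;m) 3-j factors differ between A and B.
A: triangle coeff Δ(3,1,4) = 1/252; Σ_t [0,0]: t=0:+1/72 = 1/72; (3j)²=5/126 [(3 1 4; 0 1 -1)], sign=-1
B: triangle coeff Δ(3,1,4) = 1/252; Σ_t [0,0]: t=0:+1/1440 = 1/1440; (3j)²=1/252 [(3 1 4; 3 -1 -2)], sign=+1
I_A²/I_B² = (5/126)/(1/252) = 10/1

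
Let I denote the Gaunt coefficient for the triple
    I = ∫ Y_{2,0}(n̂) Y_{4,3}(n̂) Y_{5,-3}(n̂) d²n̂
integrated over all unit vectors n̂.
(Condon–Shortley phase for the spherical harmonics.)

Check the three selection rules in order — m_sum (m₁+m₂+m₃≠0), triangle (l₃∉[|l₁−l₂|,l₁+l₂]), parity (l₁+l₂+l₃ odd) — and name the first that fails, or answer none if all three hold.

m₁+m₂+m₃ = 0 + 3 − 3 = 0  ✓
triangle: |2−4|=2 ≤ l₃=5 ≤ 2+4=6  ✓
parity: l₁+l₂+l₃ = 11 is odd  ✗

parity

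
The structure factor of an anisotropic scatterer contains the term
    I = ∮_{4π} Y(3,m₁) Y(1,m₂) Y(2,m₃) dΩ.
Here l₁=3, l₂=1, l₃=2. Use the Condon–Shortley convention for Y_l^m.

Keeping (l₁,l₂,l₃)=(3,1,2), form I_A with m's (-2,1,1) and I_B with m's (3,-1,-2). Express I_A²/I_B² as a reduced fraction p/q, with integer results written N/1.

Same 3,1,2: normalisation and zero-m 3j drop out of the ratio.
A: Δ: 2! 4! 0! / 7! → 1/105; sum: t=2:+1/12 = 1/12; 3j²(3 1 2; -2 1 1) = Δ·Π!·Σ² = 2/21  (sign -1)
B: Δ: 2! 4! 0! / 7! → 1/105; sum: t=0:+1/48 = 1/48; 3j²(3 1 2; 3 -1 -2) = Δ·Π!·Σ² = 1/7  (sign +1)
I_A²/I_B² = (2/21)/(1/7) = 2/3

2/3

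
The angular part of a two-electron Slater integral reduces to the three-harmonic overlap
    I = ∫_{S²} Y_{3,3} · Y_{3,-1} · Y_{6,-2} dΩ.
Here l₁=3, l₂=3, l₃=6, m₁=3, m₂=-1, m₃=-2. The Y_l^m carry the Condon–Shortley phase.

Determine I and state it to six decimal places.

0.062728

m-sum 0 ✓  L=12 even ✓  0≤6≤6 ✓
Π(2lᵢ+1) = 7×7×13 = 637
triangle coeff Δ(3,3,6) = 1/12012
Σ_t [0,0]: t=0:+1/1296 = 1/1296
(3j)²=100/3003 [(3 3 6; 0 0 0)], sign=+1
Σ_t [0,0]: t=0:+1/34560 = 1/34560
(3j)²=1/429 [(3 3 6; 3 -1 -2)], sign=+1
⇒ 4πI² = 700/14157
I = (+1)√(700/14157/(4π)) = 0.06272757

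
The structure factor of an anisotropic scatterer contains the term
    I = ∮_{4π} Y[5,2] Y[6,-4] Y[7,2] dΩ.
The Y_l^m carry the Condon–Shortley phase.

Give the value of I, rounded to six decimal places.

0.048529

Rules hold: Σm=0, L=18 even, 1≤7≤11.
N = 11·13·15 = 2145
Δ = 4!·6!·8!/19! = 1/174594420
Racah Σ t=0..4: t=0:+1/4147200 t=1:−1/207360 t=2:+1/82944 t=3:−1/207360 t=4:+1/4147200 = 1/345600
⇒ 3j(5 6 7; 0 0 0)² = 420/46189, sgn -1
Racah Σ t=0..2: t=0:+1/1244160 t=1:−1/1451520 t=2:+1/19353600 = 29/174182400
⇒ 3j(5 6 7; 2 -4 2)² = 841/554268, sgn -1
4πI² = N·(3j₀)²·(3jₘ)² = 441525/14919047
I = +1·√(0.0295947/4π) = 0.04852909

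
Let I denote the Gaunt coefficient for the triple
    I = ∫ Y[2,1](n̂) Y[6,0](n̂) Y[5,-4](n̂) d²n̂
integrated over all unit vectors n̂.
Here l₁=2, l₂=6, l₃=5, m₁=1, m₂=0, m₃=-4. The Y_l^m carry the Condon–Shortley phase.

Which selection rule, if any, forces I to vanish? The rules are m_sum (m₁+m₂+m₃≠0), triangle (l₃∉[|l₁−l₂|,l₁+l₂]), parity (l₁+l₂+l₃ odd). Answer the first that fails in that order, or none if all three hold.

m_sum

azimuthal sum: 1 + 0 − 4 = -3  ✗
4 ≤ 5 ≤ 8 (triangle on l)
L = 2 + 6 + 5 = 13 (odd)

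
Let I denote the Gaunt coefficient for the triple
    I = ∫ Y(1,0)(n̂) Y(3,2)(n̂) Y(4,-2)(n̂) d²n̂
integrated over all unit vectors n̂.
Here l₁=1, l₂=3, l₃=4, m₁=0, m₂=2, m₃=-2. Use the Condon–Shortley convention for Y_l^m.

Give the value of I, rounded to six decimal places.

m-sum 0 ✓  L=8 even ✓  2≤4≤4 ✓
Π(2lᵢ+1) = 3×7×9 = 189
triangle coeff Δ(1,3,4) = 1/252
Σ_t [0,0]: t=0:+1/36 = 1/36
(3j)²=4/63 [(1 3 4; 0 0 0)], sign=+1
Σ_t [0,0]: t=0:+1/120 = 1/120
(3j)²=1/21 [(1 3 4; 0 2 -2)], sign=+1
⇒ 4πI² = 4/7
I = (+1)√(4/7/(4π)) = 0.21324362

0.213244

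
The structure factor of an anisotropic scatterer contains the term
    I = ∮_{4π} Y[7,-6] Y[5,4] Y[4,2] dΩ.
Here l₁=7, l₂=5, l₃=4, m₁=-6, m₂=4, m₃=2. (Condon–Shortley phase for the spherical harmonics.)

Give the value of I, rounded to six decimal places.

0.061746

Checks pass: Σm=0; 16 even; l₃=4∈[2,12].
(2·7+1)(2·5+1)(2·4+1) = 1485
Δ: 8! 6! 2! / 17! → 1/6126120
sum: t=3:−1/69120 t=4:+1/20736 t=5:−1/69120 = 1/51840
3j²(7 5 4; 0 0 0) = Δ·Π!·Σ² = 280/21879  (sign +1)
sum: t=7:−1/7257600 t=8:+1/4838400 = 1/14515200
3j²(7 5 4; -6 4 2) = Δ·Π!·Σ² = 3/1190  (sign +1)
combine: 4πI² = 1485·280/21879·3/1190 = 180/3757
take √, sign +1: I = 0.06174627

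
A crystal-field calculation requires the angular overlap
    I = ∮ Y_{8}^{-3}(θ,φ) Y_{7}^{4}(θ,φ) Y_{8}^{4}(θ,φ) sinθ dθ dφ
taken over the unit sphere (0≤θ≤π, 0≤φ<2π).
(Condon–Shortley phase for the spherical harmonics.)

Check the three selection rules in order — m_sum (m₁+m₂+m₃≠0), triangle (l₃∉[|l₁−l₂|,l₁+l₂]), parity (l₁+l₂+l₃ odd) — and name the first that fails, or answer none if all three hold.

m₁+m₂+m₃ = -3 + 4 + 4 = 5  ✗
triangle: |8−7|=1 ≤ l₃=8 ≤ 8+7=15
parity: l₁+l₂+l₃ = 23 is odd

m_sum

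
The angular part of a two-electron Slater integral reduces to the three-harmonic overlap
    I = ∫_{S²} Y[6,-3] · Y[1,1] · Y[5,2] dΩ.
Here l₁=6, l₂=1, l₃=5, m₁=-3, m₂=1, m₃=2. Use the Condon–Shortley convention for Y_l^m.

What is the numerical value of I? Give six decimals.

Checks pass: Σm=0; 12 even; l₃=5∈[5,7].
(2·6+1)(2·1+1)(2·5+1) = 429
Δ: 2! 10! 0! / 13! → 1/858
sum: t=1:−1/14400 = -1/14400
3j²(6 1 5; 0 0 0) = Δ·Π!·Σ² = 6/143  (sign +1)
sum: t=2:+1/60480 = 1/60480
3j²(6 1 5; -3 1 2) = Δ·Π!·Σ² = 6/143  (sign -1)
combine: 4πI² = 429·6/143·6/143 = 108/143
take √, sign -1: I = -0.24515397

-0.245154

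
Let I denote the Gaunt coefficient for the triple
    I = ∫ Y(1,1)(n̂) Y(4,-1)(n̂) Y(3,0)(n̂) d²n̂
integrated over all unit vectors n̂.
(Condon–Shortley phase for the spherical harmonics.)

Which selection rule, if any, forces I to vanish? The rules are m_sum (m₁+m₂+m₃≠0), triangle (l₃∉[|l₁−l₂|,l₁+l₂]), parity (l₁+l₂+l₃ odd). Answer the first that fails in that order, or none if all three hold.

none

Σmᵢ = 0  ✓
l₃∈[|l₁−l₂|,l₁+l₂]=[3,5], have l₃=3  ✓
Σlᵢ = 8 ⇒ even  ✓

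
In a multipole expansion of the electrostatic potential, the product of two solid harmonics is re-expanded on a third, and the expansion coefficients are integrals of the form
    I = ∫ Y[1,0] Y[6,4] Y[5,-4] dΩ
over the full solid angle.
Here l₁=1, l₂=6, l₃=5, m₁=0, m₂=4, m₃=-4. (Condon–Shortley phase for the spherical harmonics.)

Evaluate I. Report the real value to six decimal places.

0.182727

Checks pass: Σm=0; 12 even; l₃=5∈[5,7].
(2·1+1)(2·6+1)(2·5+1) = 429
Δ: 2! 0! 10! / 13! → 1/858
sum: t=1:−1/14400 = -1/14400
3j²(1 6 5; 0 0 0) = Δ·Π!·Σ² = 6/143  (sign +1)
sum: t=1:−1/362880 = -1/362880
3j²(1 6 5; 0 4 -4) = Δ·Π!·Σ² = 10/429  (sign +1)
combine: 4πI² = 429·6/143·10/429 = 60/143
take √, sign +1: I = 0.18272698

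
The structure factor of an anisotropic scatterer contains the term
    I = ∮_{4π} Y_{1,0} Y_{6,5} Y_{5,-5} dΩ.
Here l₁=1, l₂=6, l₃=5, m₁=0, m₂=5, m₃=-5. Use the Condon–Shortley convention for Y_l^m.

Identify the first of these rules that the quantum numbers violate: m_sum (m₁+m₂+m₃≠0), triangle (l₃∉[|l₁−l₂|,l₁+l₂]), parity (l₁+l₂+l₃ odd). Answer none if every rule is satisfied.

none

m₁+m₂+m₃ = 0 + 5 − 5 = 0  ✓
triangle: |1−6|=5 ≤ l₃=5 ≤ 1+6=7  ✓
parity: l₁+l₂+l₃ = 12 is even  ✓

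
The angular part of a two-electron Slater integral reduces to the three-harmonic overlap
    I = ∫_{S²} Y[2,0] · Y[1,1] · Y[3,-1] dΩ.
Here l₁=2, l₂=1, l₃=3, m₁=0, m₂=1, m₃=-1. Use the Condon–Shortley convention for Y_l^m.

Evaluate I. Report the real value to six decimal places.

-0.202301

Checks pass: Σm=0; 6 even; l₃=3∈[1,3].
(2·2+1)(2·1+1)(2·3+1) = 105
Δ: 0! 4! 2! / 7! → 1/105
sum: t=0:+1/4 = 1/4
3j²(2 1 3; 0 0 0) = Δ·Π!·Σ² = 3/35  (sign -1)
sum: t=0:+1/8 = 1/8
3j²(2 1 3; 0 1 -1) = Δ·Π!·Σ² = 2/35  (sign +1)
combine: 4πI² = 105·3/35·2/35 = 18/35
take √, sign -1: I = -0.20230066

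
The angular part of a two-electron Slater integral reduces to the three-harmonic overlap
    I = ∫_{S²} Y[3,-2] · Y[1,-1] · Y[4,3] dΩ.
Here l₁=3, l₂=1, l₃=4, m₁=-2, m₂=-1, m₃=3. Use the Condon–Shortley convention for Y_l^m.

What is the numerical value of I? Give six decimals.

-0.282095

Rules hold: Σm=0, L=8 even, 2≤4≤4.
N = 7·3·9 = 189
Δ = 0!·6!·2!/9! = 1/252
Racah Σ t=0..0: t=0:+1/36 = 1/36
⇒ 3j(3 1 4; 0 0 0)² = 4/63, sgn +1
Racah Σ t=0..0: t=0:+1/240 = 1/240
⇒ 3j(3 1 4; -2 -1 3)² = 1/12, sgn -1
4πI² = N·(3j₀)²·(3jₘ)² = 1/1
I = -1·√(1/4π) = -0.28209479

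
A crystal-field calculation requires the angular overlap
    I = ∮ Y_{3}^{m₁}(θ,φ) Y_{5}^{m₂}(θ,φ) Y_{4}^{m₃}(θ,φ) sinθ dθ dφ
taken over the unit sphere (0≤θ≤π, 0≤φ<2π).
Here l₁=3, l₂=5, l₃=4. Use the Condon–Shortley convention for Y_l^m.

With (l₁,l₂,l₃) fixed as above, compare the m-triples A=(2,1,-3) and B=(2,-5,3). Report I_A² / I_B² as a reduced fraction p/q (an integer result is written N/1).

l's match ⇒ only the (l;m) 3-j factors differ between A and B.
A: triangle coeff Δ(3,5,4) = 1/180180; Σ_t [0,1]: t=0:+1/17280 t=1:−1/1440 = -11/17280; (3j)²=11/468 [(3 5 4; 2 1 -3)], sign=+1
B: triangle coeff Δ(3,5,4) = 1/180180; Σ_t [0,0]: t=0:+1/17280 = 1/17280; (3j)²=35/858 [(3 5 4; 2 -5 3)], sign=-1
I_A²/I_B² = (11/468)/(35/858) = 121/210

121/210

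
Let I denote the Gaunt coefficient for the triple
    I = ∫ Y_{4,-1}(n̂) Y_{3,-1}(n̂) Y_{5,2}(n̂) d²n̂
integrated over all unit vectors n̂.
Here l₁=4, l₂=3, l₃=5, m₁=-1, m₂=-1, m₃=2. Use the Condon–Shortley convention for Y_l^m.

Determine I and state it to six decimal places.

0.148044

m-sum 0 ✓  L=12 even ✓  1≤5≤7 ✓
Π(2lᵢ+1) = 9×7×11 = 693
triangle coeff Δ(4,3,5) = 1/180180
Σ_t [0,2]: t=0:+1/576 t=1:−1/144 t=2:+1/576 = -1/288
(3j)²=20/1001 [(4 3 5; 0 0 0)], sign=+1
Σ_t [0,2]: t=0:+1/960 t=1:−1/288 t=2:+1/1728 = -1/540
(3j)²=128/6435 [(4 3 5; -1 -1 2)], sign=+1
⇒ 4πI² = 512/1859
I = (+1)√(512/1859/(4π)) = 0.14804384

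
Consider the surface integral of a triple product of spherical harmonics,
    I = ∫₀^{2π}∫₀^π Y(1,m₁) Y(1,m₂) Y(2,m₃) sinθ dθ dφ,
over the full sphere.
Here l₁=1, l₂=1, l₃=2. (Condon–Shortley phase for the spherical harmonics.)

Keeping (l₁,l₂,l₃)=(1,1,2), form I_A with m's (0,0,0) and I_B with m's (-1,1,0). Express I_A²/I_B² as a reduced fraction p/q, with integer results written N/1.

Shared (l₁,l₂,l₃)=(1,1,2): N and (l;000)² cancel in I_A²/I_B².
A: Δ = 0!·2!·2!/5! = 1/30; Racah Σ t=0..0: t=0:+1/1 = 1/1; ⇒ 3j(1 1 2; 0 0 0)² = 2/15, sgn +1
B: Δ = 0!·2!·2!/5! = 1/30; Racah Σ t=0..0: t=0:+1/4 = 1/4; ⇒ 3j(1 1 2; -1 1 0)² = 1/30, sgn +1
I_A²/I_B² = (2/15)/(1/30) = 4/1

4/1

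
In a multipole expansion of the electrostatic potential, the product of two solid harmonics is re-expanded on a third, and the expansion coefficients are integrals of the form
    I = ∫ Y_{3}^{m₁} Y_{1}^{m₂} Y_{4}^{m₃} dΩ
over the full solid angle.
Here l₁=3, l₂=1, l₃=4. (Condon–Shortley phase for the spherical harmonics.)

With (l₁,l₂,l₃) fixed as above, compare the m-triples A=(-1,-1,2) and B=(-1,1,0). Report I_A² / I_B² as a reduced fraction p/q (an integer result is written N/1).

5/2

Same 3,1,4: normalisation and zero-m 3j drop out of the ratio.
A: Δ: 0! 6! 2! / 9! → 1/252; sum: t=0:+1/96 = 1/96; 3j²(3 1 4; -1 -1 2) = Δ·Π!·Σ² = 5/84  (sign +1)
B: Δ: 0! 6! 2! / 9! → 1/252; sum: t=0:+1/96 = 1/96; 3j²(3 1 4; -1 1 0) = Δ·Π!·Σ² = 1/42  (sign +1)
I_A²/I_B² = (5/84)/(1/42) = 5/2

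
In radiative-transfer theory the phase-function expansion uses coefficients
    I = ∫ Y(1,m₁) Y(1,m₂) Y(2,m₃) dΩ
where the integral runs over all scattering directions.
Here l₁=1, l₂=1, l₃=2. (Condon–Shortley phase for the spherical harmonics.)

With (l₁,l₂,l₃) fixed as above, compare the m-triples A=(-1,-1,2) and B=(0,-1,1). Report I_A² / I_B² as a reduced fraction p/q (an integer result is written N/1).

2/1

Shared (l₁,l₂,l₃)=(1,1,2): N and (l;000)² cancel in I_A²/I_B².
A: Δ = 0!·2!·2!/5! = 1/30; Racah Σ t=0..0: t=0:+1/4 = 1/4; ⇒ 3j(1 1 2; -1 -1 2)² = 1/5, sgn +1
B: Δ = 0!·2!·2!/5! = 1/30; Racah Σ t=0..0: t=0:+1/2 = 1/2; ⇒ 3j(1 1 2; 0 -1 1)² = 1/10, sgn -1
I_A²/I_B² = (1/5)/(1/10) = 2/1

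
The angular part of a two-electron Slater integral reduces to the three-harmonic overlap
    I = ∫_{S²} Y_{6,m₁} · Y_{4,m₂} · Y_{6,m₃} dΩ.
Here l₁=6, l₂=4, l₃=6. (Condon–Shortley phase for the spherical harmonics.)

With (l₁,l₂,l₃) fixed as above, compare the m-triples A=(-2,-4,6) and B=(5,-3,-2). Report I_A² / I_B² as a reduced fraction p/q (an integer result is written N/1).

6/49

Shared (l₁,l₂,l₃)=(6,4,6): N and (l;000)² cancel in I_A²/I_B².
A: Δ = 4!·8!·4!/17! = 1/15315300; Racah Σ t=0..0: t=0:+1/23224320 = 1/23224320; ⇒ 3j(6 4 6; -2 -4 6)² = 1/442, sgn +1
B: Δ = 4!·8!·4!/17! = 1/15315300; Racah Σ t=0..1: t=0:+1/725760 t=1:−1/5806080 = 1/829440; ⇒ 3j(6 4 6; 5 -3 -2)² = 49/2652, sgn +1
I_A²/I_B² = (1/442)/(49/2652) = 6/49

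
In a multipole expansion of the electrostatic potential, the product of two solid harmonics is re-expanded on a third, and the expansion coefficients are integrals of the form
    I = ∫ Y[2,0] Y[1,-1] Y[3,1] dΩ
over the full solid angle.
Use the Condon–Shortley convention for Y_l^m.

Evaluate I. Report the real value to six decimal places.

-0.202301

Checks pass: Σm=0; 6 even; l₃=3∈[1,3].
(2·2+1)(2·1+1)(2·3+1) = 105
Δ: 0! 4! 2! / 7! → 1/105
sum: t=0:+1/4 = 1/4
3j²(2 1 3; 0 0 0) = Δ·Π!·Σ² = 3/35  (sign -1)
sum: t=0:+1/8 = 1/8
3j²(2 1 3; 0 -1 1) = Δ·Π!·Σ² = 2/35  (sign +1)
combine: 4πI² = 105·3/35·2/35 = 18/35
take √, sign -1: I = -0.20230066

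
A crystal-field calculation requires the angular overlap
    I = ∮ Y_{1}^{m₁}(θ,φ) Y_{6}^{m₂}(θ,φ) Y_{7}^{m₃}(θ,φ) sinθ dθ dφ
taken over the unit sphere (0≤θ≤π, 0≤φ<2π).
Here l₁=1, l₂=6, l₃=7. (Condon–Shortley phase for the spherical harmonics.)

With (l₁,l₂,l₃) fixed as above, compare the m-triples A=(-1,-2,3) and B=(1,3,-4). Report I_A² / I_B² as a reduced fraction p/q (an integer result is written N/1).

Same 1,6,7: normalisation and zero-m 3j drop out of the ratio.
A: Δ: 0! 2! 12! / 15! → 1/1365; sum: t=0:+1/1935360 = 1/1935360; 3j²(1 6 7; -1 -2 3) = Δ·Π!·Σ² = 3/91  (sign +1)
B: Δ: 0! 2! 12! / 15! → 1/1365; sum: t=0:+1/4354560 = 1/4354560; 3j²(1 6 7; 1 3 -4) = Δ·Π!·Σ² = 11/273  (sign -1)
I_A²/I_B² = (3/91)/(11/273) = 9/11

9/11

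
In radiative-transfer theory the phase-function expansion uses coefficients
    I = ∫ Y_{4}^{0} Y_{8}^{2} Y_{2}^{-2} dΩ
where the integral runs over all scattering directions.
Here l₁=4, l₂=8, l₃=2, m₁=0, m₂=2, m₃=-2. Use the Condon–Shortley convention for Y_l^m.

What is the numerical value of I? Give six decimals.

|4−8|≤2≤4+8 violated ⇒ I = 0

0.000000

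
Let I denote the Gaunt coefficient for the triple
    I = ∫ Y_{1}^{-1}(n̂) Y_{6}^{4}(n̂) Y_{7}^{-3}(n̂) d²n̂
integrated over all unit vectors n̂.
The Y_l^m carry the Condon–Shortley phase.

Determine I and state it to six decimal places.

Checks pass: Σm=0; 14 even; l₃=7∈[5,7].
(2·1+1)(2·6+1)(2·7+1) = 585
Δ: 0! 2! 12! / 15! → 1/1365
sum: t=0:+1/518400 = 1/518400
3j²(1 6 7; 0 0 0) = Δ·Π!·Σ² = 7/195  (sign -1)
sum: t=0:+1/14515200 = 1/14515200
3j²(1 6 7; -1 4 -3) = Δ·Π!·Σ² = 2/455  (sign +1)
combine: 4πI² = 585·7/195·2/455 = 6/65
take √, sign -1: I = -0.08570655

-0.085707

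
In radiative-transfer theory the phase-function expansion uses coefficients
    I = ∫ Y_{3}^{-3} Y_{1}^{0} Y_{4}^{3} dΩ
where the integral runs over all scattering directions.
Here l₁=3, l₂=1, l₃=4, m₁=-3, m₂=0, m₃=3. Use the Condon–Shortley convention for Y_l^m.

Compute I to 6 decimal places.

Checks pass: Σm=0; 8 even; l₃=4∈[2,4].
(2·3+1)(2·1+1)(2·4+1) = 189
Δ: 0! 6! 2! / 9! → 1/252
sum: t=0:+1/36 = 1/36
3j²(3 1 4; 0 0 0) = Δ·Π!·Σ² = 4/63  (sign +1)
sum: t=0:+1/720 = 1/720
3j²(3 1 4; -3 0 3) = Δ·Π!·Σ² = 1/36  (sign -1)
combine: 4πI² = 189·4/63·1/36 = 1/3
take √, sign -1: I = -0.16286750

-0.162868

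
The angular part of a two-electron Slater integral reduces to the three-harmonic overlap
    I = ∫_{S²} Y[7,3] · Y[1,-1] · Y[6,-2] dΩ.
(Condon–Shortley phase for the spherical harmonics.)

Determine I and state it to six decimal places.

-0.234717

Checks pass: Σm=0; 14 even; l₃=6∈[6,8].
(2·7+1)(2·1+1)(2·6+1) = 585
Δ: 2! 12! 0! / 15! → 1/1365
sum: t=1:−1/518400 = -1/518400
3j²(7 1 6; 0 0 0) = Δ·Π!·Σ² = 7/195  (sign -1)
sum: t=0:+1/1935360 = 1/1935360
3j²(7 1 6; 3 -1 -2) = Δ·Π!·Σ² = 3/91  (sign +1)
combine: 4πI² = 585·7/195·3/91 = 9/13
take √, sign -1: I = -0.23471705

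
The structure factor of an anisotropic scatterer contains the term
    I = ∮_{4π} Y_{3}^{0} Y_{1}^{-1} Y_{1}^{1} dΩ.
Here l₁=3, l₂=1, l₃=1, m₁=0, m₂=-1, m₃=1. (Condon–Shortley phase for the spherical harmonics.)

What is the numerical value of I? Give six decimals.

triangle: need 2≤l₃≤4, have 1; I=0

0.000000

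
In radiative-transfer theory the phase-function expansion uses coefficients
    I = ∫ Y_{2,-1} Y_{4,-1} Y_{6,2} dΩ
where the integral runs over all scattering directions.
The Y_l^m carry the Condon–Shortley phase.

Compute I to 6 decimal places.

0.238034

Checks pass: Σm=0; 12 even; l₃=6∈[2,6].
(2·2+1)(2·4+1)(2·6+1) = 585
Δ: 0! 4! 8! / 13! → 1/6435
sum: t=0:+1/2304 = 1/2304
3j²(2 4 6; 0 0 0) = Δ·Π!·Σ² = 5/143  (sign +1)
sum: t=0:+1/4320 = 1/4320
3j²(2 4 6; -1 -1 2) = Δ·Π!·Σ² = 224/6435  (sign +1)
combine: 4πI² = 585·5/143·224/6435 = 1120/1573
take √, sign +1: I = 0.23803440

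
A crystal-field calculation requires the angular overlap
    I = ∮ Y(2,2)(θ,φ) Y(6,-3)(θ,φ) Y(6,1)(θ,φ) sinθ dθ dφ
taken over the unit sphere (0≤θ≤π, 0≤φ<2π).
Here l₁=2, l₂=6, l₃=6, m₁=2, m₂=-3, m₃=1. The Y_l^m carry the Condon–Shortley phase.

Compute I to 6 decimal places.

0.177674

Rules hold: Σm=0, L=14 even, 4≤6≤8.
N = 5·13·13 = 845
Δ = 2!·2!·10!/15! = 1/90090
Racah Σ t=0..2: t=0:+1/69120 t=1:−1/14400 t=2:+1/69120 = -7/172800
⇒ 3j(2 6 6; 0 0 0)² = 14/715, sgn -1
Racah Σ t=0..0: t=0:+1/120960 = 1/120960
⇒ 3j(2 6 6; 2 -3 1)² = 24/1001, sgn -1
4πI² = N·(3j₀)²·(3jₘ)² = 48/121
I = +1·√(0.396694/4π) = 0.17767364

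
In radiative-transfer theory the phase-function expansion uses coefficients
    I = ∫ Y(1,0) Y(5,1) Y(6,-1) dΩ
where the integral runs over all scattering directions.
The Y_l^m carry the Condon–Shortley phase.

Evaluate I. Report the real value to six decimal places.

-0.241725

Checks pass: Σm=0; 12 even; l₃=6∈[4,6].
(2·1+1)(2·5+1)(2·6+1) = 429
Δ: 0! 2! 10! / 13! → 1/858
sum: t=0:+1/14400 = 1/14400
3j²(1 5 6; 0 0 0) = Δ·Π!·Σ² = 6/143  (sign +1)
sum: t=0:+1/17280 = 1/17280
3j²(1 5 6; 0 1 -1) = Δ·Π!·Σ² = 35/858  (sign -1)
combine: 4πI² = 429·6/143·35/858 = 105/143
take √, sign -1: I = -0.24172507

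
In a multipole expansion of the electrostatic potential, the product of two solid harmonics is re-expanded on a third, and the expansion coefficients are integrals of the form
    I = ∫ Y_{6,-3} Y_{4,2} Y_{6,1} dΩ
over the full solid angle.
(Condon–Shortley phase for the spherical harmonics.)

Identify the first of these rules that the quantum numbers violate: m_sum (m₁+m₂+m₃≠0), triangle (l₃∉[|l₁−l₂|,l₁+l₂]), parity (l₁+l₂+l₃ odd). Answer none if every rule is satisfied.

Σmᵢ = 0  ✓
l₃∈[|l₁−l₂|,l₁+l₂]=[2,10], have l₃=6  ✓
Σlᵢ = 16 ⇒ even  ✓

none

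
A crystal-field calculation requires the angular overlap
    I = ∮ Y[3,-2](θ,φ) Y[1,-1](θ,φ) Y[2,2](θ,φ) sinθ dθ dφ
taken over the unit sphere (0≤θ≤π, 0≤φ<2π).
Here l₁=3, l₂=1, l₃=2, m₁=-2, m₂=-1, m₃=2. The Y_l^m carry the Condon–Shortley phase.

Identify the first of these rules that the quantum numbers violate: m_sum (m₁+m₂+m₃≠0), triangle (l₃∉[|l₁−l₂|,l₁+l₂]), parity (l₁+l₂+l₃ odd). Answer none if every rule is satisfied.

m_sum

m₁+m₂+m₃ = -2 − 1 + 2 = -1  ✗
triangle: |3−1|=2 ≤ l₃=2 ≤ 3+1=4
parity: l₁+l₂+l₃ = 6 is even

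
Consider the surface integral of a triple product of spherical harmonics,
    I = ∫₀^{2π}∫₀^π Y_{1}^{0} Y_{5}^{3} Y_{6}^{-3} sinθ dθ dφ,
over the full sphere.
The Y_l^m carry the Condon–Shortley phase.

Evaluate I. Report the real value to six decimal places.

m-sum 0 ✓  L=12 even ✓  4≤6≤6 ✓
Π(2lᵢ+1) = 3×11×13 = 429
triangle coeff Δ(1,5,6) = 1/858
Σ_t [0,0]: t=0:+1/14400 = 1/14400
(3j)²=6/143 [(1 5 6; 0 0 0)], sign=+1
Σ_t [0,0]: t=0:+1/80640 = 1/80640
(3j)²=9/286 [(1 5 6; 0 3 -3)], sign=-1
⇒ 4πI² = 81/143
I = (-1)√(81/143/(4π)) = -0.21230956

-0.212310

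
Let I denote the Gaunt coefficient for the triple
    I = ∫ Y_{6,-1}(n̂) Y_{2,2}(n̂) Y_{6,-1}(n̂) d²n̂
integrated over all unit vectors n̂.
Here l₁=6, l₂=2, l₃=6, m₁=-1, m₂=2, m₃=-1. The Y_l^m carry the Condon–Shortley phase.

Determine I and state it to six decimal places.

0.196649

Rules hold: Σm=0, L=14 even, 4≤6≤8.
N = 13·5·13 = 845
Δ = 2!·10!·2!/15! = 1/90090
Racah Σ t=0..2: t=0:+1/69120 t=1:−1/14400 t=2:+1/69120 = -7/172800
⇒ 3j(6 2 6; 0 0 0)² = 14/715, sgn -1
Racah Σ t=2..2: t=2:+1/57600 = 1/57600
⇒ 3j(6 2 6; -1 2 -1)² = 21/715, sgn -1
4πI² = N·(3j₀)²·(3jₘ)² = 294/605
I = +1·√(0.48595/4π) = 0.19664868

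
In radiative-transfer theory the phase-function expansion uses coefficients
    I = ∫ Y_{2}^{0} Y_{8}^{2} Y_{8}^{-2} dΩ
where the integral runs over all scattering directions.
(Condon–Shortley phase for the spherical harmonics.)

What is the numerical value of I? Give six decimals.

Checks pass: Σm=0; 18 even; l₃=8∈[6,10].
(2·2+1)(2·8+1)(2·8+1) = 1445
Δ: 2! 2! 14! / 19! → 1/348840
sum: t=0:+1/116121600 t=1:−1/25401600 t=2:+1/116121600 = -1/45158400
3j²(2 8 8; 0 0 0) = Δ·Π!·Σ² = 24/1615  (sign -1)
sum: t=0:+1/348364800 t=1:−1/43545600 t=2:+1/116121600 = -1/87091200
3j²(2 8 8; 0 2 -2) = Δ·Π!·Σ² = 10/969  (sign -1)
combine: 4πI² = 1445·24/1615·10/969 = 80/361
take √, sign +1: I = 0.13279645

0.132796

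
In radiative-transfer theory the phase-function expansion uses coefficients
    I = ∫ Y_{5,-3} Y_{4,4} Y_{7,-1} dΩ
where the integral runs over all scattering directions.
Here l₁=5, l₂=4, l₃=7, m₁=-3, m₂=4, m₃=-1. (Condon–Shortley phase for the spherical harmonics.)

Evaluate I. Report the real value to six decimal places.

Checks pass: Σm=0; 16 even; l₃=7∈[1,9].
(2·5+1)(2·4+1)(2·7+1) = 1485
Δ: 2! 8! 6! / 17! → 1/6126120
sum: t=0:+1/69120 t=1:−1/20736 t=2:+1/69120 = -1/51840
3j²(5 4 7; 0 0 0) = Δ·Π!·Σ² = 280/21879  (sign +1)
sum: t=2:+1/2073600 = 1/2073600
3j²(5 4 7; -3 4 -1) = Δ·Π!·Σ² = 392/109395  (sign +1)
combine: 4πI² = 1485·280/21879·392/109395 = 109760/1611753
take √, sign +1: I = 0.07361526

0.073615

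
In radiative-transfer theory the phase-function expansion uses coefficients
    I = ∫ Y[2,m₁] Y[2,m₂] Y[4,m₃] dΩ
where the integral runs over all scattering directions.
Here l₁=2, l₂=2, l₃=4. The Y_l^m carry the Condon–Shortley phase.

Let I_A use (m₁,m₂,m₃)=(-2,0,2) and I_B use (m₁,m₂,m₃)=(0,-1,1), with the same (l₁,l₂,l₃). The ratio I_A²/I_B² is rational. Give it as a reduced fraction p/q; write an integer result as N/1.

Shared (l₁,l₂,l₃)=(2,2,4): N and (l;000)² cancel in I_A²/I_B².
A: Δ = 0!·4!·4!/9! = 1/630; Racah Σ t=0..0: t=0:+1/96 = 1/96; ⇒ 3j(2 2 4; -2 0 2)² = 1/42, sgn +1
B: Δ = 0!·4!·4!/9! = 1/630; Racah Σ t=0..0: t=0:+1/24 = 1/24; ⇒ 3j(2 2 4; 0 -1 1)² = 1/21, sgn -1
I_A²/I_B² = (1/42)/(1/21) = 1/2

1/2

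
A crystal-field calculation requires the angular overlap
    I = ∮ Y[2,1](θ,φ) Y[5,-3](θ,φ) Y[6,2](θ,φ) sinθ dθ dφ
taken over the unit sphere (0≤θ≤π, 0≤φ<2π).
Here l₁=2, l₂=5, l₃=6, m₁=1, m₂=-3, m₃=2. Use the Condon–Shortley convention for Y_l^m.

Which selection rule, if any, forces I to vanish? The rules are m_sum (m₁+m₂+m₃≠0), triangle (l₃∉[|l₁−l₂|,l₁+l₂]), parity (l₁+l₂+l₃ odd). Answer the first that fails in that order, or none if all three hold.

Σmᵢ = 0  ✓
l₃∈[|l₁−l₂|,l₁+l₂]=[3,7], have l₃=6  ✓
Σlᵢ = 13 ⇒ odd  ✗

parity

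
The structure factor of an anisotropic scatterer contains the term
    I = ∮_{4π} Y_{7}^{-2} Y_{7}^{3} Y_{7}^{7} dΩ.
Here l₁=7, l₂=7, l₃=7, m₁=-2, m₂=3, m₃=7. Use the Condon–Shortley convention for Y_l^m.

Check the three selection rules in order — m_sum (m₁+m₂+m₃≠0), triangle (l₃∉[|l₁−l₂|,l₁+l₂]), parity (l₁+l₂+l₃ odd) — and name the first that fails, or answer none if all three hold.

m₁+m₂+m₃ = -2 + 3 + 7 = 8  ✗
triangle: |7−7|=0 ≤ l₃=7 ≤ 7+7=14
parity: l₁+l₂+l₃ = 21 is odd

m_sum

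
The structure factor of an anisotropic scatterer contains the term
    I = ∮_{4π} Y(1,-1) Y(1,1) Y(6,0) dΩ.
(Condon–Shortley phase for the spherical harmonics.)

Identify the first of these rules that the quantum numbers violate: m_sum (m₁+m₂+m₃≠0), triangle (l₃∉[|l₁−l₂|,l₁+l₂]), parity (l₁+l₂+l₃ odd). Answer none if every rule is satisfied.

triangle

Σmᵢ = 0  ✓
l₃∈[|l₁−l₂|,l₁+l₂]=[0,2], have l₃=6  ✗
Σlᵢ = 8 ⇒ even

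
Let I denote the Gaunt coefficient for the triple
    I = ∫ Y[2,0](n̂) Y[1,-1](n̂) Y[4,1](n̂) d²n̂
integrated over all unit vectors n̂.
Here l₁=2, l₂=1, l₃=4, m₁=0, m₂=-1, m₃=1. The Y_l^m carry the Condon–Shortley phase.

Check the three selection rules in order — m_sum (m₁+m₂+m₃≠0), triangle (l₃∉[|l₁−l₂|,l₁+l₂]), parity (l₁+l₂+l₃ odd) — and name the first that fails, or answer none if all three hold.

azimuthal sum: 0 − 1 + 1 = 0  ✓
1 ≤ 4 ≤ 3 (triangle on l)  ✗
L = 2 + 1 + 4 = 7 (odd)

triangle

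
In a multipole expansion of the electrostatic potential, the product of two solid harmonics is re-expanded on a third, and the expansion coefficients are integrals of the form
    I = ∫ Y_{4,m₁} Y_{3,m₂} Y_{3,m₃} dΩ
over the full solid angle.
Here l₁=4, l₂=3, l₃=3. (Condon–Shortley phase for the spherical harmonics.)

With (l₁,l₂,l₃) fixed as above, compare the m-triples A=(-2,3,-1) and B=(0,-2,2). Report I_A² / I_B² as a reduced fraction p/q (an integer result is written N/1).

l's match ⇒ only the (l;m) 3-j factors differ between A and B.
A: triangle coeff Δ(4,3,3) = 1/34650; Σ_t [4,4]: t=4:+1/192 = 1/192; (3j)²=3/77 [(4 3 3; -2 3 -1)], sign=+1
B: triangle coeff Δ(4,3,3) = 1/34650; Σ_t [0,1]: t=0:+1/576 t=1:−1/72 = -7/576; (3j)²=7/198 [(4 3 3; 0 -2 2)], sign=+1
I_A²/I_B² = (3/77)/(7/198) = 54/49

54/49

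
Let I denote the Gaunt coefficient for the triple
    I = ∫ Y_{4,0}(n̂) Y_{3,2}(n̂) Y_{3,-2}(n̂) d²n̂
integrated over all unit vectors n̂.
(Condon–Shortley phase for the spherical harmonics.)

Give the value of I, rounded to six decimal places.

Checks pass: Σm=0; 10 even; l₃=3∈[1,7].
(2·4+1)(2·3+1)(2·3+1) = 441
Δ: 4! 4! 2! / 11! → 1/34650
sum: t=1:−1/72 t=2:+1/16 t=3:−1/72 = 5/144
3j²(4 3 3; 0 0 0) = Δ·Π!·Σ² = 2/77  (sign -1)
sum: t=3:−1/72 t=4:+1/576 = -7/576
3j²(4 3 3; 0 2 -2) = Δ·Π!·Σ² = 7/198  (sign +1)
combine: 4πI² = 441·2/77·7/198 = 49/121
take √, sign -1: I = -0.17951487

-0.179515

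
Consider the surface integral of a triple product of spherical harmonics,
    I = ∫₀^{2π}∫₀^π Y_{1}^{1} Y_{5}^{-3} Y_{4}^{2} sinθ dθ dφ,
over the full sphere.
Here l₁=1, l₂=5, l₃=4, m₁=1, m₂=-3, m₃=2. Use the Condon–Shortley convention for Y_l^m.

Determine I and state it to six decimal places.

-0.259847

m-sum 0 ✓  L=10 even ✓  4≤4≤6 ✓
Π(2lᵢ+1) = 3×11×9 = 297
triangle coeff Δ(1,5,4) = 1/495
Σ_t [1,1]: t=1:−1/576 = -1/576
(3j)²=5/99 [(1 5 4; 0 0 0)], sign=-1
Σ_t [0,0]: t=0:+1/2880 = 1/2880
(3j)²=28/495 [(1 5 4; 1 -3 2)], sign=+1
⇒ 4πI² = 28/33
I = (-1)√(28/33/(4π)) = -0.25984664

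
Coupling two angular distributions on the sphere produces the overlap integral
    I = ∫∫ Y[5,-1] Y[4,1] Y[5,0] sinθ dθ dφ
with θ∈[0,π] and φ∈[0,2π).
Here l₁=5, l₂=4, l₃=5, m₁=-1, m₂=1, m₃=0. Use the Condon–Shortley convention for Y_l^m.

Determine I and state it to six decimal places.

-0.053153

m-sum 0 ✓  L=14 even ✓  1≤5≤9 ✓
Π(2lᵢ+1) = 11×9×11 = 1089
triangle coeff Δ(5,4,5) = 1/3153150
Σ_t [0,4]: t=0:+1/69120 t=1:−1/1728 t=2:+1/576 t=3:−1/1728 t=4:+1/69120 = 7/11520
(3j)²=2/143 [(5 4 5; 0 0 0)], sign=-1
Σ_t [1,4]: t=1:−1/17280 t=2:+1/1152 t=3:−1/864 t=4:+1/6912 = -7/34560
(3j)²=1/429 [(5 4 5; -1 1 0)], sign=+1
⇒ 4πI² = 6/169
I = (-1)√(6/169/(4π)) = -0.05315295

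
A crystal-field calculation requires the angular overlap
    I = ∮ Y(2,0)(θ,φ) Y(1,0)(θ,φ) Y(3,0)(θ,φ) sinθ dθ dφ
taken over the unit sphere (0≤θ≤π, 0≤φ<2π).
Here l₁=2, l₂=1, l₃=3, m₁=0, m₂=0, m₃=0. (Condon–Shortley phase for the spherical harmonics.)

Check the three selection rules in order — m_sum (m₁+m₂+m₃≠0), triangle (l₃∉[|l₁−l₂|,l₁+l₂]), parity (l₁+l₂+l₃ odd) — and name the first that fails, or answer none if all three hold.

azimuthal sum: 0 + 0 + 0 = 0  ✓
1 ≤ 3 ≤ 3 (triangle on l)  ✓
L = 2 + 1 + 3 = 6 (even)  ✓

none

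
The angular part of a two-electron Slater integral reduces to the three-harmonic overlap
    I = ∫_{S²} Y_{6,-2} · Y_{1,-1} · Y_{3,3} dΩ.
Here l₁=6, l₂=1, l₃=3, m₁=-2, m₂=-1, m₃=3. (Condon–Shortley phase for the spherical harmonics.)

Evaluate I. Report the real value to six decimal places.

|6−1|≤3≤6+1 violated ⇒ I = 0

0.000000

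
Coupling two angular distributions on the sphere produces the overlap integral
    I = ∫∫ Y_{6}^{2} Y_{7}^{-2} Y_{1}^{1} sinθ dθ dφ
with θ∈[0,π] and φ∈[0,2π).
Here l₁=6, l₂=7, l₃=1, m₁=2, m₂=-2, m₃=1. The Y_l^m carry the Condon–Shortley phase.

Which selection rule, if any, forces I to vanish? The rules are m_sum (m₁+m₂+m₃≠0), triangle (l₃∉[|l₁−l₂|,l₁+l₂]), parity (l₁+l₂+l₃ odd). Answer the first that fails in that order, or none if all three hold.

Σmᵢ = 1  ✗
l₃∈[|l₁−l₂|,l₁+l₂]=[1,13], have l₃=1
Σlᵢ = 14 ⇒ even

m_sum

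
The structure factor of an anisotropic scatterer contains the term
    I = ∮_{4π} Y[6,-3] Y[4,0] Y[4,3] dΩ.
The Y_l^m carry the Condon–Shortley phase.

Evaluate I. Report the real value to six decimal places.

m-sum 0 ✓  L=14 even ✓  2≤4≤10 ✓
Π(2lᵢ+1) = 13×9×9 = 1053
triangle coeff Δ(6,4,4) = 1/1261260
Σ_t [2,4]: t=2:+1/4608 t=3:−1/1296 t=4:+1/4608 = -7/20736
(3j)²=20/1287 [(6 4 4; 0 0 0)], sign=-1
Σ_t [3,4]: t=3:−1/25920 t=4:+1/11520 = 1/20736
(3j)²=5/429 [(6 4 4; -3 0 3)], sign=-1
⇒ 4πI² = 300/1573
I = (+1)√(300/1573/(4π)) = 0.12319450

0.123195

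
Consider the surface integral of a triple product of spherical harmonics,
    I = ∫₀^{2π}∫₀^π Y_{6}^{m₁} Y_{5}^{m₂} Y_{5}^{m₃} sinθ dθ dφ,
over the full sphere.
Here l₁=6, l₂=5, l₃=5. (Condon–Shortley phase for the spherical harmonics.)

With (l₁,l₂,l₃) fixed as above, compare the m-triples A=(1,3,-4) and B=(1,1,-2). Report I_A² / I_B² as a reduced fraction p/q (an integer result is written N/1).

847/512

l's match ⇒ only the (l;m) 3-j factors differ between A and B.
A: triangle coeff Δ(6,5,5) = 1/28588560; Σ_t [4,5]: t=4:+1/138240 t=5:−1/518400 = 11/2073600; (3j)²=77/4420 [(6 5 5; 1 3 -4)], sign=-1
B: triangle coeff Δ(6,5,5) = 1/28588560; Σ_t [2,5]: t=2:+1/41472 t=3:−1/10368 t=4:+1/23040 t=5:−1/518400 = -1/32400; (3j)²=128/12155 [(6 5 5; 1 1 -2)], sign=+1
I_A²/I_B² = (77/4420)/(128/12155) = 847/512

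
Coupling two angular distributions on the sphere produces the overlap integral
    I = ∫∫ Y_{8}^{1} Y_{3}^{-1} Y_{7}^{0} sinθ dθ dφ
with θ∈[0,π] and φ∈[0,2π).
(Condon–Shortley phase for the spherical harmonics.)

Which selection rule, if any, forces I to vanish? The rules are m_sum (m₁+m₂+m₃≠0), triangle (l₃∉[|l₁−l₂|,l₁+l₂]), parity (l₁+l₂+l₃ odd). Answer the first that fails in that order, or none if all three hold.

Σmᵢ = 0  ✓
l₃∈[|l₁−l₂|,l₁+l₂]=[5,11], have l₃=7  ✓
Σlᵢ = 18 ⇒ even  ✓

none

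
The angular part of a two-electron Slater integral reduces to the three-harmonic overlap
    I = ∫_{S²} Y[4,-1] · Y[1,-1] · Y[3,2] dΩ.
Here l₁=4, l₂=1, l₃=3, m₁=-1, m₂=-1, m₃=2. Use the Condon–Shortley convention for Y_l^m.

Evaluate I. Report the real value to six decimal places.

Checks pass: Σm=0; 8 even; l₃=3∈[3,5].
(2·4+1)(2·1+1)(2·3+1) = 189
Δ: 2! 6! 0! / 9! → 1/252
sum: t=1:−1/36 = -1/36
3j²(4 1 3; 0 0 0) = Δ·Π!·Σ² = 4/63  (sign +1)
sum: t=0:+1/240 = 1/240
3j²(4 1 3; -1 -1 2) = Δ·Π!·Σ² = 1/84  (sign -1)
combine: 4πI² = 189·4/63·1/84 = 1/7
take √, sign -1: I = -0.10662181

-0.106622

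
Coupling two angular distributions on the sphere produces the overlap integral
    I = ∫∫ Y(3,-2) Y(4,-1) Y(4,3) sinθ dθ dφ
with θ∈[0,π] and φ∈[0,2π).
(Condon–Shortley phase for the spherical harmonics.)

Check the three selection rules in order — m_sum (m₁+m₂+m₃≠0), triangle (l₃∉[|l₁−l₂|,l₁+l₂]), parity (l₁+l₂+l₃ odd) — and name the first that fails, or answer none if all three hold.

Σmᵢ = 0  ✓
l₃∈[|l₁−l₂|,l₁+l₂]=[1,7], have l₃=4  ✓
Σlᵢ = 11 ⇒ odd  ✗

parity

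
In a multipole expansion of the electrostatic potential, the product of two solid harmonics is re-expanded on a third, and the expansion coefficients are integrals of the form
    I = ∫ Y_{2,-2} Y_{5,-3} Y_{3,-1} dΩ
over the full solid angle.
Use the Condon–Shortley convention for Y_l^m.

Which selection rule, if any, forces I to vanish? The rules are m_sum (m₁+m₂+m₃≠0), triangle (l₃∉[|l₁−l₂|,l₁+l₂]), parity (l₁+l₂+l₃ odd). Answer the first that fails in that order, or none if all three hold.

m₁+m₂+m₃ = -2 − 3 − 1 = -6  ✗
triangle: |2−5|=3 ≤ l₃=3 ≤ 2+5=7
parity: l₁+l₂+l₃ = 10 is even

m_sum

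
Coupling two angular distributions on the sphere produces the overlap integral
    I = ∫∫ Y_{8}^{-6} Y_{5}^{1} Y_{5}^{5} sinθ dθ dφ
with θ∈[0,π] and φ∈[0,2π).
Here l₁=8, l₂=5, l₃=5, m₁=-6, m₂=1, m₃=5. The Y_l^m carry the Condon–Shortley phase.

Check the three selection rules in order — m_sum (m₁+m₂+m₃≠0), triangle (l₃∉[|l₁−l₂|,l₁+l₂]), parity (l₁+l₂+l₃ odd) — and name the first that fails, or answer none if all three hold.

m₁+m₂+m₃ = -6 + 1 + 5 = 0  ✓
triangle: |8−5|=3 ≤ l₃=5 ≤ 8+5=13  ✓
parity: l₁+l₂+l₃ = 18 is even  ✓

none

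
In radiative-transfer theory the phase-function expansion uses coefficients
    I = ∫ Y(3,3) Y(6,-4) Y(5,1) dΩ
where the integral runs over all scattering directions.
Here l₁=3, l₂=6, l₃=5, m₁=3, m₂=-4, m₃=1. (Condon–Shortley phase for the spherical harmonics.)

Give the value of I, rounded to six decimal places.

-0.190675

Checks pass: Σm=0; 14 even; l₃=5∈[3,9].
(2·3+1)(2·6+1)(2·5+1) = 1001
Δ: 4! 2! 8! / 15! → 1/675675
sum: t=1:−1/8640 t=2:+1/2304 t=3:−1/8640 = 7/34560
3j²(3 6 5; 0 0 0) = Δ·Π!·Σ² = 7/429  (sign -1)
sum: t=0:+1/69120 = 1/69120
3j²(3 6 5; 3 -4 1) = Δ·Π!·Σ² = 4/143  (sign +1)
combine: 4πI² = 1001·7/429·4/143 = 196/429
take √, sign -1: I = -0.19067531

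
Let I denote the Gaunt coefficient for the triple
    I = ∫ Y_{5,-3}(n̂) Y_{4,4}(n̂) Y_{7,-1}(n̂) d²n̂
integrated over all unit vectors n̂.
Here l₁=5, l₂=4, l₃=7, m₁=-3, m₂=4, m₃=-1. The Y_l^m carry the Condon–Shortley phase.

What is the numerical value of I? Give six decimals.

0.073615

m-sum 0 ✓  L=16 even ✓  1≤7≤9 ✓
Π(2lᵢ+1) = 11×9×15 = 1485
triangle coeff Δ(5,4,7) = 1/6126120
Σ_t [0,2]: t=0:+1/69120 t=1:−1/20736 t=2:+1/69120 = -1/51840
(3j)²=280/21879 [(5 4 7; 0 0 0)], sign=+1
Σ_t [2,2]: t=2:+1/2073600 = 1/2073600
(3j)²=392/109395 [(5 4 7; -3 4 -1)], sign=+1
⇒ 4πI² = 109760/1611753
I = (+1)√(109760/1611753/(4π)) = 0.07361526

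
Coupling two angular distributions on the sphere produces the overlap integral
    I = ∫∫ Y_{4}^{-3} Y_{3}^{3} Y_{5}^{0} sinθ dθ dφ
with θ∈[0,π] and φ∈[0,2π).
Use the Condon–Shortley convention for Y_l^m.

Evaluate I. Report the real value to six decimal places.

-0.098140

m-sum 0 ✓  L=12 even ✓  1≤5≤7 ✓
Π(2lᵢ+1) = 9×7×11 = 693
triangle coeff Δ(4,3,5) = 1/180180
Σ_t [0,2]: t=0:+1/576 t=1:−1/144 t=2:+1/576 = -1/288
(3j)²=20/1001 [(4 3 5; 0 0 0)], sign=+1
Σ_t [2,2]: t=2:+1/5760 = 1/5760
(3j)²=5/572 [(4 3 5; -3 3 0)], sign=-1
⇒ 4πI² = 225/1859
I = (-1)√(225/1859/(4π)) = -0.09814013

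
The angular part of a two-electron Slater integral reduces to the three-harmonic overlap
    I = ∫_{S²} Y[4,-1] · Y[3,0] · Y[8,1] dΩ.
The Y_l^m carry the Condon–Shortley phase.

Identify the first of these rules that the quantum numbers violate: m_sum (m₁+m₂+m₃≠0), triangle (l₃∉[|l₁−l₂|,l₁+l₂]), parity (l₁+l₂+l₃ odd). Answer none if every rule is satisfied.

azimuthal sum: -1 + 0 + 1 = 0  ✓
1 ≤ 8 ≤ 7 (triangle on l)  ✗
L = 4 + 3 + 8 = 15 (odd)

triangle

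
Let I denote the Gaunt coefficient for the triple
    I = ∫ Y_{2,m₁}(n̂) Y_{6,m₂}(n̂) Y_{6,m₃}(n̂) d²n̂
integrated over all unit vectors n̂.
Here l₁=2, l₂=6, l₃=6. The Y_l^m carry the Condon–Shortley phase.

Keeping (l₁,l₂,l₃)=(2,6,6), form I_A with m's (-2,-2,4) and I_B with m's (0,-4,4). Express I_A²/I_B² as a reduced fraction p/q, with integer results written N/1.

45/1

l's match ⇒ only the (l;m) 3-j factors differ between A and B.
A: triangle coeff Δ(2,6,6) = 1/90090; Σ_t [2,2]: t=2:+1/322560 = 1/322560; (3j)²=18/1001 [(2 6 6; -2 -2 4)], sign=+1
B: triangle coeff Δ(2,6,6) = 1/90090; Σ_t [0,2]: t=0:+1/322560 t=1:−1/362880 t=2:+1/14515200 = 1/2419200; (3j)²=2/5005 [(2 6 6; 0 -4 4)], sign=+1
I_A²/I_B² = (18/1001)/(2/5005) = 45/1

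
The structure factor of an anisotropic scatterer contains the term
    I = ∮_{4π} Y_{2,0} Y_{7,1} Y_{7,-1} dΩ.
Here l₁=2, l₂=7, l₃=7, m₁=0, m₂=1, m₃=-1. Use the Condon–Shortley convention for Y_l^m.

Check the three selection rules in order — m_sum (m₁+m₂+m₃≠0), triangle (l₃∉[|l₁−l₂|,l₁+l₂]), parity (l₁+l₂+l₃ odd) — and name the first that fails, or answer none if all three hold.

Σmᵢ = 0  ✓
l₃∈[|l₁−l₂|,l₁+l₂]=[5,9], have l₃=7  ✓
Σlᵢ = 16 ⇒ even  ✓

none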